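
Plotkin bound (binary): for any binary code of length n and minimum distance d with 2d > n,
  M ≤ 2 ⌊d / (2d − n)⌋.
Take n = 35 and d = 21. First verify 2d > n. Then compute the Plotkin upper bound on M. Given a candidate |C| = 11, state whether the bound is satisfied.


Plotkin bound M ≤ 6; given |C| = 11 > bound (violated).

Check applicability: 2d = 42, n = 35.
2d − n = 7 > 0, so Plotkin applies.
Compute d/(2d−n) = 21/7 ≈ 3.0000.
⌊d/(2d−n)⌋ = 3.
Plotkin bound: M ≤ 2·3 = 6.
Given |C| = 11, check: VIOLATED.
This |C| is above the Plotkin bound, so no binary code with n = 35, d = 21 and 11 codewords exists.


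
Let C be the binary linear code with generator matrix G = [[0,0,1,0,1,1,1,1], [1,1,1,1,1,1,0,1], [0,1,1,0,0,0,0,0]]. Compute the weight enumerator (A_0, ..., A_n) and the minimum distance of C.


Weight distribution: A_0 = 1, A_2 = 1, A_4 = 2, A_5 = 3, A_7 = 1. Minimum distance d = 2.

Enumerate all 2^3 = 8 messages m ∈ F_2^3.
For each, compute codeword c = mG in F_2^8, then tally its weight.
  m = 000 → c = 00000000, weight = 0.
  m = 100 → c = 00101111, weight = 5.
  m = 010 → c = 11111101, weight = 7.
  m = 110 → c = 11010010, weight = 4.
  m = 001 → c = 01100000, weight = 2.
  m = 101 → c = 01001111, weight = 5.
  m = 011 → c = 10011101, weight = 5.
  m = 111 → c = 10110010, weight = 4.
Tally weights:
  weight 0: 1 codewords.
  weight 2: 1 codewords.
  weight 4: 2 codewords.
  weight 5: 3 codewords.
  weight 7: 1 codewords.
Minimum distance d = smallest w > 0 with A_w > 0 = 2.
Sanity: Σ A_w = 8 = 2^3 = 8 ✓.


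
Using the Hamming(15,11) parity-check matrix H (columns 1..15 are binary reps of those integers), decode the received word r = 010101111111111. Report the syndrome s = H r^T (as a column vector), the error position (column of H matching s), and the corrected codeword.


s = (0, 1, 1, 1)^T, error position = 7, corrected codeword c = 010101011111111

Compute s = H r^T mod 2 one row at a time:
  s_1 = 1 + 1 + 1 + 1 + 1 + 1 + 1 + 1 = 8 ≡ 0 (mod 2).
  s_2 = 1 + 0 + 1 + 1 + 1 + 1 + 1 + 1 = 7 ≡ 1 (mod 2).
  s_3 = 1 + 0 + 1 + 1 + 1 + 1 + 1 + 1 = 7 ≡ 1 (mod 2).
  s_4 = 0 + 0 + 0 + 1 + 1 + 1 + 1 + 1 = 5 ≡ 1 (mod 2).
s = (0, 1, 1, 1)^T — this equals column 7 of H (binary 0111), so error is at position 7.
Correct: flip bit 7 of r = 010101111111111 to get c = 010101011111111.


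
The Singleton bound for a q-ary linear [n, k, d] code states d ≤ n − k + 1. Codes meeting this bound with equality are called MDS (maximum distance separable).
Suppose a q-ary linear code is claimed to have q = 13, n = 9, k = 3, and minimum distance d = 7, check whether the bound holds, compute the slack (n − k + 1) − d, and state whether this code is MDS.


Singleton RHS = n − k + 1 = 7, slack = 0, bound satisfied, MDS.

Singleton bound: d ≤ n − k + 1.
Here n = 9, k = 3, so n − k + 1 = 7.
Given d = 7, check d ≤ 7: YES.
Slack = (n − k + 1) − d = 0.
The code is MDS (slack = 0).
Description: the claimed parameters are [9, 3, 7]_13; such a code would be MDS (meets Singleton bound).


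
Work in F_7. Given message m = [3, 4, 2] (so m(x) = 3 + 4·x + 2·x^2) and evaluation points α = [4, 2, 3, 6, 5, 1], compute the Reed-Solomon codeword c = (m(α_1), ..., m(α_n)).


c = [2, 5, 5, 1, 3, 2]

Message polynomial: m(x) = 3 + 4·x + 2·x^2 (mod 7).
For each evaluation point α_i, compute m(α_i) mod 7:
  α_1 = 4: Horner steps 2 → 5 → 2, so m(4) = 2.
  α_2 = 2: Horner steps 2 → 1 → 5, so m(2) = 5.
  α_3 = 3: Horner steps 2 → 3 → 5, so m(3) = 5.
  α_4 = 6: Horner steps 2 → 2 → 1, so m(6) = 1.
  α_5 = 5: Horner steps 2 → 0 → 3, so m(5) = 3.
  α_6 = 1: Horner steps 2 → 6 → 2, so m(1) = 2.
Codeword c = [2, 5, 5, 1, 3, 2] ∈ F_7^6.


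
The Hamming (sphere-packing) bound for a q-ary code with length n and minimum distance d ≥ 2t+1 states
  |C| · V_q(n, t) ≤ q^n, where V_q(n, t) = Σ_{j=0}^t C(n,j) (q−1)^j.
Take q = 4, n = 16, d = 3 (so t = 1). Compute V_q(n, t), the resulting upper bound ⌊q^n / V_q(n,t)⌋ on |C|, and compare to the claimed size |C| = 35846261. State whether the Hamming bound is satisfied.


V_q(n, t) = 49, q^n = 4294967296, Hamming bound = 87652393, |C| = 35846261 ≤ bound (satisfied).

Step 1: Compute V_q(n, t) = Σ_{j=0}^1 C(n, j) (q−1)^j.
  j = 0: C(16,0)·(3)^0 = 1·1 = 1.
  j = 1: C(16,1)·(3)^1 = 16·3 = 48.
  V_q(n, t) = 1 + 48 = 49.
Step 2: q^n = 4^16 = 4294967296.
Step 3: Hamming bound ⌊q^n / V_q(n,t)⌋ = ⌊4294967296/49⌋ = 87652393.
Step 4: Compare |C| = 35846261 to 87652393: satisfied.
The claimed |C| lies below the Hamming bound.


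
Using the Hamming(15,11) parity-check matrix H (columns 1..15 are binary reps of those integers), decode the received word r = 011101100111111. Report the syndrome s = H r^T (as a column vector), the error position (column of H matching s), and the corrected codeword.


s = (0, 1, 0, 1)^T, error position = 5, corrected codeword c = 011111100111111

Compute s = H r^T mod 2 one row at a time:
  s_1 = 0 + 0 + 1 + 1 + 1 + 1 + 1 + 1 = 6 ≡ 0 (mod 2).
  s_2 = 1 + 0 + 1 + 1 + 1 + 1 + 1 + 1 = 7 ≡ 1 (mod 2).
  s_3 = 1 + 1 + 1 + 1 + 1 + 1 + 1 + 1 = 8 ≡ 0 (mod 2).
  s_4 = 0 + 1 + 0 + 1 + 0 + 1 + 1 + 1 = 5 ≡ 1 (mod 2).
s = (0, 1, 0, 1)^T — this equals column 5 of H (binary 0101), so error is at position 5.
Correct: flip bit 5 of r = 011101100111111 to get c = 011111100111111.


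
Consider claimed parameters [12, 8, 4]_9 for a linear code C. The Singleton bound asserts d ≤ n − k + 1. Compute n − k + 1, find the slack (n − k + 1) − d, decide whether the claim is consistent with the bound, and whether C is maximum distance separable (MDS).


Singleton RHS = n − k + 1 = 5, slack = 1, bound satisfied, not MDS.

Singleton bound: d ≤ n − k + 1.
Here n = 12, k = 8, so n − k + 1 = 5.
Given d = 4, check d ≤ 5: YES.
Slack = (n − k + 1) − d = 1.
The code is NOT MDS (slack = 1 > 0).
Description: the claimed parameters are [12, 8, 4]_9; such a code would be non-MDS.


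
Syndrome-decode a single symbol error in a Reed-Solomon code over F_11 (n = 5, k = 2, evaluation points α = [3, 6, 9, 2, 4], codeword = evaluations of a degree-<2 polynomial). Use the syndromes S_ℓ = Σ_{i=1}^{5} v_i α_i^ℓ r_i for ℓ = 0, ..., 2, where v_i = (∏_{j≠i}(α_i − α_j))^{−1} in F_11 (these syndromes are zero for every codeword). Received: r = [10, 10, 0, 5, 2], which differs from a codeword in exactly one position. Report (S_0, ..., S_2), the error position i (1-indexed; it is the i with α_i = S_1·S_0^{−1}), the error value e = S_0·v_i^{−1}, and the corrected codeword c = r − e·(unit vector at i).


S = (3, 9, 5), error at position 1, error magnitude e = 1, c = [9, 10, 0, 5, 2].

Step 1: column multipliers v_i = (∏_{j≠i}(α_i − α_j))^{−1} mod 11.
  i = 1 (α = 3): (3−6)(3−9)(3−2)(3−4) = (−3)·(−6)·1·(−1) = −18 ≡ 4, so v_1 = 4^{−1} = 3 (mod 11).
  i = 2 (α = 6): (6−3)(6−9)(6−2)(6−4) = 3·(−3)·4·2 = −72 ≡ 5, so v_2 = 5^{−1} = 9 (mod 11).
  i = 3 (α = 9): (9−3)(9−6)(9−2)(9−4) = 6·3·7·5 = 630 ≡ 3, so v_3 = 3^{−1} = 4 (mod 11).
  i = 4 (α = 2): (2−3)(2−6)(2−9)(2−4) = (−1)·(−4)·(−7)·(−2) = 56 ≡ 1, so v_4 = 1^{−1} = 1 (mod 11).
  i = 5 (α = 4): (4−3)(4−6)(4−9)(4−2) = 1·(−2)·(−5)·2 = 20 ≡ 9, so v_5 = 9^{−1} = 5 (mod 11).
  v = [3, 9, 4, 1, 5].
Step 2: syndromes of r = [10, 10, 0, 5, 2] (all sums mod 11).
  S_0 = Σ v_i r_i = 3·10 + 9·10 + 4·0 + 1·5 + 5·2 = 135 ≡ 3.
  S_1 = Σ v_i α_i r_i = 3·3·10 + 9·6·10 + 4·9·0 + 1·2·5 + 5·4·2 = 680 ≡ 9.
  α_i^2 mod 11 = [9, 3, 4, 4, 5].
  S_2 = Σ v_i α_i^2 r_i = 3·9·10 + 9·3·10 + 4·4·0 + 1·4·5 + 5·5·2 = 610 ≡ 5.
  S = (3, 9, 5) ≠ 0, so r is not a codeword (an error is present).
Step 3: locate the error. For a single error e at position i, S_ℓ = v_i·e·α_i^ℓ, so α_err = S_1/S_0.
  S_0^{−1} = 3^{−1} = 4 (mod 11), so α_err = 9·4 = 36 ≡ 3 = α_1. Error position i = 1.
  Consistency check: S_2/S_1 = 5·5 = 25 ≡ 3 = α_err ✓ (single-error assumption holds).
Step 4: error magnitude e = S_0/v_1 = S_0·∏_{j≠1}(α_1 − α_j) = 3·4 = 12 ≡ 1 (mod 11).
Step 5: correct position 1: c_1 = r_1 − e = 10 − 1 ≡ 9 (mod 11). Hence c = [9, 10, 0, 5, 2].
  Check: interpolating c through the α_i gives m(x) = 8 + 4·x (degree < 2) with m(α_i) = c_i for every i, so c is indeed a codeword.


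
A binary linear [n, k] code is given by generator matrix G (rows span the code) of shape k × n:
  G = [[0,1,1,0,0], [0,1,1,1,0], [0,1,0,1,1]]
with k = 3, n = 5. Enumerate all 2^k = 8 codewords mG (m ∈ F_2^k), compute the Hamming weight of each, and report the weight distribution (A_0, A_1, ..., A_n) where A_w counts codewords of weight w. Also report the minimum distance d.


Weight distribution: A_0 = 1, A_1 = 1, A_2 = 3, A_3 = 3. Minimum distance d = 1.

Enumerate all 2^3 = 8 messages m ∈ F_2^3.
For each, compute codeword c = mG in F_2^5, then tally its weight.
  m = 000 → c = 00000, weight = 0.
  m = 100 → c = 01100, weight = 2.
  m = 010 → c = 01110, weight = 3.
  m = 110 → c = 00010, weight = 1.
  m = 001 → c = 01011, weight = 3.
  m = 101 → c = 00111, weight = 3.
  m = 011 → c = 00101, weight = 2.
  m = 111 → c = 01001, weight = 2.
Tally weights:
  weight 0: 1 codewords.
  weight 1: 1 codewords.
  weight 2: 3 codewords.
  weight 3: 3 codewords.
Minimum distance d = smallest w > 0 with A_w > 0 = 1.
Sanity: Σ A_w = 8 = 2^3 = 8 ✓.


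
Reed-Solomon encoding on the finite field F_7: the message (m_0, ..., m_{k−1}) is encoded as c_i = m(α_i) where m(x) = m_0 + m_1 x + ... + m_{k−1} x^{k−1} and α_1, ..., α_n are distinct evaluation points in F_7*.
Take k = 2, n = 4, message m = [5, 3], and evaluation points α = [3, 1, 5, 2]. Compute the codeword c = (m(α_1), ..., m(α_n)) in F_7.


c = [0, 1, 6, 4]

Message polynomial: m(x) = 5 + 3·x (mod 7).
For each evaluation point α_i, compute m(α_i) mod 7:
  α_1 = 3: Horner steps 3 → 0, so m(3) = 0.
  α_2 = 1: Horner steps 3 → 1, so m(1) = 1.
  α_3 = 5: Horner steps 3 → 6, so m(5) = 6.
  α_4 = 2: Horner steps 3 → 4, so m(2) = 4.
Codeword c = [0, 1, 6, 4] ∈ F_7^4.


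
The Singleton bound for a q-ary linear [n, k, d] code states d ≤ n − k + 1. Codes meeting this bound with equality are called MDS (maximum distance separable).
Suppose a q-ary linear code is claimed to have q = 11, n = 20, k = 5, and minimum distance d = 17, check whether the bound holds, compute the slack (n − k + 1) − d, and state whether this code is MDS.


Singleton RHS = n − k + 1 = 16, slack = -1, bound violated (no such code; not MDS).

Singleton bound: d ≤ n − k + 1.
Here n = 20, k = 5, so n − k + 1 = 16.
Given d = 17, check d ≤ 16: NO.
Slack = (n − k + 1) − d = -1.
The slack is negative: d = 17 exceeds n − k + 1 = 16 by 1, so the Singleton bound is violated and no linear [20, 5, 17]_11 code can exist. In particular it is not MDS (MDS requires d = n − k + 1 exactly).
Description: the claimed parameters are [20, 5, 17]_11; such a code would be impossible (violates the Singleton bound).


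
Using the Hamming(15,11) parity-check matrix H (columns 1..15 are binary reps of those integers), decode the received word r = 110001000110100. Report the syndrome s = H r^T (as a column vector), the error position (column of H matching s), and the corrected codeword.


s = (1, 0, 0, 1)^T, error position = 9, corrected codeword c = 110001001110100

Compute s = H r^T mod 2 one row at a time:
  s_1 = 0 + 0 + 1 + 1 + 0 + 1 + 0 + 0 = 3 ≡ 1 (mod 2).
  s_2 = 0 + 0 + 1 + 0 + 0 + 1 + 0 + 0 = 2 ≡ 0 (mod 2).
  s_3 = 1 + 0 + 1 + 0 + 1 + 1 + 0 + 0 = 4 ≡ 0 (mod 2).
  s_4 = 1 + 0 + 0 + 0 + 0 + 1 + 1 + 0 = 3 ≡ 1 (mod 2).
s = (1, 0, 0, 1)^T — this equals column 9 of H (binary 1001), so error is at position 9.
Correct: flip bit 9 of r = 110001000110100 to get c = 110001001110100.


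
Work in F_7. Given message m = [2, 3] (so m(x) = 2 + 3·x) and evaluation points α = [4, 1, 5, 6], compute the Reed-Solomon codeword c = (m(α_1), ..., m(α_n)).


c = [0, 5, 3, 6]

Message polynomial: m(x) = 2 + 3·x (mod 7).
For each evaluation point α_i, compute m(α_i) mod 7:
  α_1 = 4: Horner steps 3 → 0, so m(4) = 0.
  α_2 = 1: Horner steps 3 → 5, so m(1) = 5.
  α_3 = 5: Horner steps 3 → 3, so m(5) = 3.
  α_4 = 6: Horner steps 3 → 6, so m(6) = 6.
Codeword c = [0, 5, 3, 6] ∈ F_7^4.


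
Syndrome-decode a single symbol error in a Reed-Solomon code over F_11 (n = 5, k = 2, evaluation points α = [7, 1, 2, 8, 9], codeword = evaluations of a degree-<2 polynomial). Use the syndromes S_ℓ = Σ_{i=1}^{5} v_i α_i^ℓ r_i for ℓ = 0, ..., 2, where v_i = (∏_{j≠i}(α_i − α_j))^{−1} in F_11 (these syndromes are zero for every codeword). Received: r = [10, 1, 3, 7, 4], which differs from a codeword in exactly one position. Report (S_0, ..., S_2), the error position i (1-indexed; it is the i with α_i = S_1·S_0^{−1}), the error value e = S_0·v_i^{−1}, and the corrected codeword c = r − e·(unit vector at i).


S = (1, 1, 1), error at position 2, error magnitude e = 6, c = [10, 6, 3, 7, 4].

Step 1: column multipliers v_i = (∏_{j≠i}(α_i − α_j))^{−1} mod 11.
  i = 1 (α = 7): (7−1)(7−2)(7−8)(7−9) = 6·5·(−1)·(−2) = 60 ≡ 5, so v_1 = 5^{−1} = 9 (mod 11).
  i = 2 (α = 1): (1−7)(1−2)(1−8)(1−9) = (−6)·(−1)·(−7)·(−8) = 336 ≡ 6, so v_2 = 6^{−1} = 2 (mod 11).
  i = 3 (α = 2): (2−7)(2−1)(2−8)(2−9) = (−5)·1·(−6)·(−7) = −210 ≡ 10, so v_3 = 10^{−1} = 10 (mod 11).
  i = 4 (α = 8): (8−7)(8−1)(8−2)(8−9) = 1·7·6·(−1) = −42 ≡ 2, so v_4 = 2^{−1} = 6 (mod 11).
  i = 5 (α = 9): (9−7)(9−1)(9−2)(9−8) = 2·8·7·1 = 112 ≡ 2, so v_5 = 2^{−1} = 6 (mod 11).
  v = [9, 2, 10, 6, 6].
Step 2: syndromes of r = [10, 1, 3, 7, 4] (all sums mod 11).
  S_0 = Σ v_i r_i = 9·10 + 2·1 + 10·3 + 6·7 + 6·4 = 188 ≡ 1.
  S_1 = Σ v_i α_i r_i = 9·7·10 + 2·1·1 + 10·2·3 + 6·8·7 + 6·9·4 = 1244 ≡ 1.
  α_i^2 mod 11 = [5, 1, 4, 9, 4].
  S_2 = Σ v_i α_i^2 r_i = 9·5·10 + 2·1·1 + 10·4·3 + 6·9·7 + 6·4·4 = 1046 ≡ 1.
  S = (1, 1, 1) ≠ 0, so r is not a codeword (an error is present).
Step 3: locate the error. For a single error e at position i, S_ℓ = v_i·e·α_i^ℓ, so α_err = S_1/S_0.
  S_0^{−1} = 1^{−1} = 1 (mod 11), so α_err = 1·1 = 1 ≡ 1 = α_2. Error position i = 2.
  Consistency check: S_2/S_1 = 1·1 = 1 ≡ 1 = α_err ✓ (single-error assumption holds).
Step 4: error magnitude e = S_0/v_2 = S_0·∏_{j≠2}(α_2 − α_j) = 1·6 = 6 ≡ 6 (mod 11).
Step 5: correct position 2: c_2 = r_2 − e = 1 − 6 ≡ 6 (mod 11). Hence c = [10, 6, 3, 7, 4].
  Check: interpolating c through the α_i gives m(x) = 9 + 8·x (degree < 2) with m(α_i) = c_i for every i, so c is indeed a codeword.


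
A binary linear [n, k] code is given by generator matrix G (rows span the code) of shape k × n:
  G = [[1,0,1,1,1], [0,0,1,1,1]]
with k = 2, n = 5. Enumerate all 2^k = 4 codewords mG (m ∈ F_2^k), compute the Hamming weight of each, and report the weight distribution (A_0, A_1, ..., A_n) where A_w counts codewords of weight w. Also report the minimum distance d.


Weight distribution: A_0 = 1, A_1 = 1, A_3 = 1, A_4 = 1. Minimum distance d = 1.

Enumerate all 2^2 = 4 messages m ∈ F_2^2.
For each, compute codeword c = mG in F_2^5, then tally its weight.
  m = 00 → c = 00000, weight = 0.
  m = 10 → c = 10111, weight = 4.
  m = 01 → c = 00111, weight = 3.
  m = 11 → c = 10000, weight = 1.
Tally weights:
  weight 0: 1 codewords.
  weight 1: 1 codewords.
  weight 3: 1 codewords.
  weight 4: 1 codewords.
Minimum distance d = smallest w > 0 with A_w > 0 = 1.
Sanity: Σ A_w = 4 = 2^2 = 4 ✓.


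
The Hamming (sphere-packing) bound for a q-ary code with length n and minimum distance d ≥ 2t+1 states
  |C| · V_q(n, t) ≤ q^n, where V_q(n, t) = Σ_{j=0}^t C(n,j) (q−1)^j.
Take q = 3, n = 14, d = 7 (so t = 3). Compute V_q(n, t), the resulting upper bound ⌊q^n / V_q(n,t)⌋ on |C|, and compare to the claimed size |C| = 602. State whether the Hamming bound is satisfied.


V_q(n, t) = 3305, q^n = 4782969, Hamming bound = 1447, |C| = 602 ≤ bound (satisfied).

Step 1: Compute V_q(n, t) = Σ_{j=0}^3 C(n, j) (q−1)^j.
  j = 0: C(14,0)·(2)^0 = 1·1 = 1.
  j = 1: C(14,1)·(2)^1 = 14·2 = 28.
  j = 2: C(14,2)·(2)^2 = 91·4 = 364.
  j = 3: C(14,3)·(2)^3 = 364·8 = 2912.
  V_q(n, t) = 1 + 28 + 364 + 2912 = 3305.
Step 2: q^n = 3^14 = 4782969.
Step 3: Hamming bound ⌊q^n / V_q(n,t)⌋ = ⌊4782969/3305⌋ = 1447.
Step 4: Compare |C| = 602 to 1447: satisfied.
The claimed |C| lies below the Hamming bound.


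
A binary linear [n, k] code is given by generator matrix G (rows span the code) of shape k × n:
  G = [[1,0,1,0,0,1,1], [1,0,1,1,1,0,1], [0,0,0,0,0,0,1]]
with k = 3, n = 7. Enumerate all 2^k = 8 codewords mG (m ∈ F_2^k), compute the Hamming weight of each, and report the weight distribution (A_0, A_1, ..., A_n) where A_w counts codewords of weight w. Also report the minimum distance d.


Weight distribution: A_0 = 1, A_1 = 1, A_3 = 2, A_4 = 3, A_5 = 1. Minimum distance d = 1.

Enumerate all 2^3 = 8 messages m ∈ F_2^3.
For each, compute codeword c = mG in F_2^7, then tally its weight.
  m = 000 → c = 0000000, weight = 0.
  m = 100 → c = 1010011, weight = 4.
  m = 010 → c = 1011101, weight = 5.
  m = 110 → c = 0001110, weight = 3.
  m = 001 → c = 0000001, weight = 1.
  m = 101 → c = 1010010, weight = 3.
  m = 011 → c = 1011100, weight = 4.
  m = 111 → c = 0001111, weight = 4.
Tally weights:
  weight 0: 1 codewords.
  weight 1: 1 codewords.
  weight 3: 2 codewords.
  weight 4: 3 codewords.
  weight 5: 1 codewords.
Minimum distance d = smallest w > 0 with A_w > 0 = 1.
Sanity: Σ A_w = 8 = 2^3 = 8 ✓.


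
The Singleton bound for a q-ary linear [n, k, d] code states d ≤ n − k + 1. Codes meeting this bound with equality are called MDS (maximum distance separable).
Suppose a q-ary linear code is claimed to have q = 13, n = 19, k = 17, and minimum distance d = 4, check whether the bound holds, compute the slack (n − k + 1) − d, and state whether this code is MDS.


Singleton RHS = n − k + 1 = 3, slack = -1, bound violated (no such code; not MDS).

Singleton bound: d ≤ n − k + 1.
Here n = 19, k = 17, so n − k + 1 = 3.
Given d = 4, check d ≤ 3: NO.
Slack = (n − k + 1) − d = -1.
The slack is negative: d = 4 exceeds n − k + 1 = 3 by 1, so the Singleton bound is violated and no linear [19, 17, 4]_13 code can exist. In particular it is not MDS (MDS requires d = n − k + 1 exactly).
Description: the claimed parameters are [19, 17, 4]_13; such a code would be impossible (violates the Singleton bound).


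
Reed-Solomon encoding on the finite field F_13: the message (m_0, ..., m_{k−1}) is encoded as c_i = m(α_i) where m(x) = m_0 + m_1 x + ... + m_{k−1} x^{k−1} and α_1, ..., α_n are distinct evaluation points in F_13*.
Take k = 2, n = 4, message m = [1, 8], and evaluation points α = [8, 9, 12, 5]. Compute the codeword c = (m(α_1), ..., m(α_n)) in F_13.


c = [0, 8, 6, 2]

Message polynomial: m(x) = 1 + 8·x (mod 13).
For each evaluation point α_i, compute m(α_i) mod 13:
  α_1 = 8: Horner steps 8 → 0, so m(8) = 0.
  α_2 = 9: Horner steps 8 → 8, so m(9) = 8.
  α_3 = 12: Horner steps 8 → 6, so m(12) = 6.
  α_4 = 5: Horner steps 8 → 2, so m(5) = 2.
Codeword c = [0, 8, 6, 2] ∈ F_13^4.


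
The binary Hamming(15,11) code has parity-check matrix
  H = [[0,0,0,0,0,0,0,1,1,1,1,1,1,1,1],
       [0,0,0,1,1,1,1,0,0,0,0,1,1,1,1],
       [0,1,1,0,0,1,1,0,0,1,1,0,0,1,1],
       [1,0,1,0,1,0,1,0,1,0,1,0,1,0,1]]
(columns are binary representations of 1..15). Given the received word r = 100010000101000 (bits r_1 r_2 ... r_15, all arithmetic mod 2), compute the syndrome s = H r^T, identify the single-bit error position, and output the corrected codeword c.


s = (0, 0, 1, 0)^T, error position = 2, corrected codeword c = 110010000101000

Compute s = H r^T mod 2 one row at a time:
  s_1 = 0 + 0 + 1 + 0 + 1 + 0 + 0 + 0 = 2 ≡ 0 (mod 2).
  s_2 = 0 + 1 + 0 + 0 + 1 + 0 + 0 + 0 = 2 ≡ 0 (mod 2).
  s_3 = 0 + 0 + 0 + 0 + 1 + 0 + 0 + 0 = 1 ≡ 1 (mod 2).
  s_4 = 1 + 0 + 1 + 0 + 0 + 0 + 0 + 0 = 2 ≡ 0 (mod 2).
s = (0, 0, 1, 0)^T — this equals column 2 of H (binary 0010), so error is at position 2.
Correct: flip bit 2 of r = 100010000101000 to get c = 110010000101000.


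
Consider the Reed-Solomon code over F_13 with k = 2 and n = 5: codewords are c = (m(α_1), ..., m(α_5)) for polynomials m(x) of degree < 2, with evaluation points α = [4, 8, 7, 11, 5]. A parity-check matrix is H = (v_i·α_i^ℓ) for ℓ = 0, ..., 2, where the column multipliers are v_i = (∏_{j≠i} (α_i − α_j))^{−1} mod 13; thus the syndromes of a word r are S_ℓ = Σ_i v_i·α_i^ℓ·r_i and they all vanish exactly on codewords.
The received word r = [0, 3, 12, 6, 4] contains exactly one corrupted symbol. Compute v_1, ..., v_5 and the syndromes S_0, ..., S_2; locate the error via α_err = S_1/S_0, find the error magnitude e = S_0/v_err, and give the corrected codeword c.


S = (3, 7, 12), error at position 4, error magnitude e = 4, c = [0, 3, 12, 2, 4].

Step 1: column multipliers v_i = (∏_{j≠i}(α_i − α_j))^{−1} mod 13.
  i = 1 (α = 4): (4−8)(4−7)(4−11)(4−5) = (−4)·(−3)·(−7)·(−1) = 84 ≡ 6, so v_1 = 6^{−1} = 11 (mod 13).
  i = 2 (α = 8): (8−4)(8−7)(8−11)(8−5) = 4·1·(−3)·3 = −36 ≡ 3, so v_2 = 3^{−1} = 9 (mod 13).
  i = 3 (α = 7): (7−4)(7−8)(7−11)(7−5) = 3·(−1)·(−4)·2 = 24 ≡ 11, so v_3 = 11^{−1} = 6 (mod 13).
  i = 4 (α = 11): (11−4)(11−8)(11−7)(11−5) = 7·3·4·6 = 504 ≡ 10, so v_4 = 10^{−1} = 4 (mod 13).
  i = 5 (α = 5): (5−4)(5−8)(5−7)(5−11) = 1·(−3)·(−2)·(−6) = −36 ≡ 3, so v_5 = 3^{−1} = 9 (mod 13).
  v = [11, 9, 6, 4, 9].
Step 2: syndromes of r = [0, 3, 12, 6, 4] (all sums mod 13).
  S_0 = Σ v_i r_i = 11·0 + 9·3 + 6·12 + 4·6 + 9·4 = 159 ≡ 3.
  S_1 = Σ v_i α_i r_i = 11·4·0 + 9·8·3 + 6·7·12 + 4·11·6 + 9·5·4 = 1164 ≡ 7.
  α_i^2 mod 13 = [3, 12, 10, 4, 12].
  S_2 = Σ v_i α_i^2 r_i = 11·3·0 + 9·12·3 + 6·10·12 + 4·4·6 + 9·12·4 = 1572 ≡ 12.
  S = (3, 7, 12) ≠ 0, so r is not a codeword (an error is present).
Step 3: locate the error. For a single error e at position i, S_ℓ = v_i·e·α_i^ℓ, so α_err = S_1/S_0.
  S_0^{−1} = 3^{−1} = 9 (mod 13), so α_err = 7·9 = 63 ≡ 11 = α_4. Error position i = 4.
  Consistency check: S_2/S_1 = 12·2 = 24 ≡ 11 = α_err ✓ (single-error assumption holds).
Step 4: error magnitude e = S_0/v_4 = S_0·∏_{j≠4}(α_4 − α_j) = 3·10 = 30 ≡ 4 (mod 13).
Step 5: correct position 4: c_4 = r_4 − e = 6 − 4 ≡ 2 (mod 13). Hence c = [0, 3, 12, 2, 4].
  Check: interpolating c through the α_i gives m(x) = 10 + 4·x (degree < 2) with m(α_i) = c_i for every i, so c is indeed a codeword.


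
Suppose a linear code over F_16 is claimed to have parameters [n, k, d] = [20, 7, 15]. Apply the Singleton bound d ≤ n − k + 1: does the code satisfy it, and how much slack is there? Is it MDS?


Singleton RHS = n − k + 1 = 14, slack = -1, bound violated (no such code; not MDS).

Singleton bound: d ≤ n − k + 1.
Here n = 20, k = 7, so n − k + 1 = 14.
Given d = 15, check d ≤ 14: NO.
Slack = (n − k + 1) − d = -1.
The slack is negative: d = 15 exceeds n − k + 1 = 14 by 1, so the Singleton bound is violated and no linear [20, 7, 15]_16 code can exist. In particular it is not MDS (MDS requires d = n − k + 1 exactly).
Description: the claimed parameters are [20, 7, 15]_16; such a code would be impossible (violates the Singleton bound).


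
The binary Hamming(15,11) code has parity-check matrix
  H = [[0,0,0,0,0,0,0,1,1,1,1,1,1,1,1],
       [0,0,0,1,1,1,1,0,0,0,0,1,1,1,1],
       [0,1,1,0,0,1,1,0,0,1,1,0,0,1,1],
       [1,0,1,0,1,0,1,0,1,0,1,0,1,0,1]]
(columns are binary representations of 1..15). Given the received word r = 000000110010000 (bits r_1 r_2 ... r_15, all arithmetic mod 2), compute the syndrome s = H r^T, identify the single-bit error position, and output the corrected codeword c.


s = (0, 1, 0, 0)^T, error position = 4, corrected codeword c = 000100110010000

Compute s = H r^T mod 2 one row at a time:
  s_1 = 1 + 0 + 0 + 1 + 0 + 0 + 0 + 0 = 2 ≡ 0 (mod 2).
  s_2 = 0 + 0 + 0 + 1 + 0 + 0 + 0 + 0 = 1 ≡ 1 (mod 2).
  s_3 = 0 + 0 + 0 + 1 + 0 + 1 + 0 + 0 = 2 ≡ 0 (mod 2).
  s_4 = 0 + 0 + 0 + 1 + 0 + 1 + 0 + 0 = 2 ≡ 0 (mod 2).
s = (0, 1, 0, 0)^T — this equals column 4 of H (binary 0100), so error is at position 4.
Correct: flip bit 4 of r = 000000110010000 to get c = 000100110010000.


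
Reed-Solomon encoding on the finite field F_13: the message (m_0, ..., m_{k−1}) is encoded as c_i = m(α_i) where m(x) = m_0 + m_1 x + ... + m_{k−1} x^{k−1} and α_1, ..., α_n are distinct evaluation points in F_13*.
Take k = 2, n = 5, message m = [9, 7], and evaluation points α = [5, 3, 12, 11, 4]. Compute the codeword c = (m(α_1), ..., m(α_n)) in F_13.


c = [5, 4, 2, 8, 11]

Message polynomial: m(x) = 9 + 7·x (mod 13).
For each evaluation point α_i, compute m(α_i) mod 13:
  α_1 = 5: Horner steps 7 → 5, so m(5) = 5.
  α_2 = 3: Horner steps 7 → 4, so m(3) = 4.
  α_3 = 12: Horner steps 7 → 2, so m(12) = 2.
  α_4 = 11: Horner steps 7 → 8, so m(11) = 8.
  α_5 = 4: Horner steps 7 → 11, so m(4) = 11.
Codeword c = [5, 4, 2, 8, 11] ∈ F_13^5.


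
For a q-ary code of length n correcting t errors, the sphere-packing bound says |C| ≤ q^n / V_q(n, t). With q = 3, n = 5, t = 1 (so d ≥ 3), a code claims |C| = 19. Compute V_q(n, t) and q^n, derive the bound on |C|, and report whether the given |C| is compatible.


V_q(n, t) = 11, q^n = 243, Hamming bound = 22, |C| = 19 ≤ bound (satisfied).

Step 1: Compute V_q(n, t) = Σ_{j=0}^1 C(n, j) (q−1)^j.
  j = 0: C(5,0)·(2)^0 = 1·1 = 1.
  j = 1: C(5,1)·(2)^1 = 5·2 = 10.
  V_q(n, t) = 1 + 10 = 11.
Step 2: q^n = 3^5 = 243.
Step 3: Hamming bound ⌊q^n / V_q(n,t)⌋ = ⌊243/11⌋ = 22.
Step 4: Compare |C| = 19 to 22: satisfied.
The claimed |C| lies below the Hamming bound.


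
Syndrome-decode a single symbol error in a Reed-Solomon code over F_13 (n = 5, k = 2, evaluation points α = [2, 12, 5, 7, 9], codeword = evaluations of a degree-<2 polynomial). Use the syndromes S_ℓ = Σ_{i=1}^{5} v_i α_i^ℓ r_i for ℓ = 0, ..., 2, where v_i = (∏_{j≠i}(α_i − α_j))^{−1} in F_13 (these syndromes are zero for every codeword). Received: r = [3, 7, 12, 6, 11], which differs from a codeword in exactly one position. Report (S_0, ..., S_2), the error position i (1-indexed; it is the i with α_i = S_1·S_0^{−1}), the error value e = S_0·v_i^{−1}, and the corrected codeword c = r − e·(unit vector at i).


S = (3, 8, 4), error at position 4, error magnitude e = 1, c = [3, 7, 12, 5, 11].

Step 1: column multipliers v_i = (∏_{j≠i}(α_i − α_j))^{−1} mod 13.
  i = 1 (α = 2): (2−12)(2−5)(2−7)(2−9) = (−10)·(−3)·(−5)·(−7) = 1050 ≡ 10, so v_1 = 10^{−1} = 4 (mod 13).
  i = 2 (α = 12): (12−2)(12−5)(12−7)(12−9) = 10·7·5·3 = 1050 ≡ 10, so v_2 = 10^{−1} = 4 (mod 13).
  i = 3 (α = 5): (5−2)(5−12)(5−7)(5−9) = 3·(−7)·(−2)·(−4) = −168 ≡ 1, so v_3 = 1^{−1} = 1 (mod 13).
  i = 4 (α = 7): (7−2)(7−12)(7−5)(7−9) = 5·(−5)·2·(−2) = 100 ≡ 9, so v_4 = 9^{−1} = 3 (mod 13).
  i = 5 (α = 9): (9−2)(9−12)(9−5)(9−7) = 7·(−3)·4·2 = −168 ≡ 1, so v_5 = 1^{−1} = 1 (mod 13).
  v = [4, 4, 1, 3, 1].
Step 2: syndromes of r = [3, 7, 12, 6, 11] (all sums mod 13).
  S_0 = Σ v_i r_i = 4·3 + 4·7 + 1·12 + 3·6 + 1·11 = 81 ≡ 3.
  S_1 = Σ v_i α_i r_i = 4·2·3 + 4·12·7 + 1·5·12 + 3·7·6 + 1·9·11 = 645 ≡ 8.
  α_i^2 mod 13 = [4, 1, 12, 10, 3].
  S_2 = Σ v_i α_i^2 r_i = 4·4·3 + 4·1·7 + 1·12·12 + 3·10·6 + 1·3·11 = 433 ≡ 4.
  S = (3, 8, 4) ≠ 0, so r is not a codeword (an error is present).
Step 3: locate the error. For a single error e at position i, S_ℓ = v_i·e·α_i^ℓ, so α_err = S_1/S_0.
  S_0^{−1} = 3^{−1} = 9 (mod 13), so α_err = 8·9 = 72 ≡ 7 = α_4. Error position i = 4.
  Consistency check: S_2/S_1 = 4·5 = 20 ≡ 7 = α_err ✓ (single-error assumption holds).
Step 4: error magnitude e = S_0/v_4 = S_0·∏_{j≠4}(α_4 − α_j) = 3·9 = 27 ≡ 1 (mod 13).
Step 5: correct position 4: c_4 = r_4 − e = 6 − 1 ≡ 5 (mod 13). Hence c = [3, 7, 12, 5, 11].
  Check: interpolating c through the α_i gives m(x) = 10 + 3·x (degree < 2) with m(α_i) = c_i for every i, so c is indeed a codeword.


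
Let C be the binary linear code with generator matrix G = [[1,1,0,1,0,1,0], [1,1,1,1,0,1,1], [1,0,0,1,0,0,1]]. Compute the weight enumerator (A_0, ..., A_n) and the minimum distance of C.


Weight distribution: A_0 = 1, A_2 = 1, A_3 = 4, A_4 = 1, A_6 = 1. Minimum distance d = 2.

Enumerate all 2^3 = 8 messages m ∈ F_2^3.
For each, compute codeword c = mG in F_2^7, then tally its weight.
  m = 000 → c = 0000000, weight = 0.
  m = 100 → c = 1101010, weight = 4.
  m = 010 → c = 1111011, weight = 6.
  m = 110 → c = 0010001, weight = 2.
  m = 001 → c = 1001001, weight = 3.
  m = 101 → c = 0100011, weight = 3.
  m = 011 → c = 0110010, weight = 3.
  m = 111 → c = 1011000, weight = 3.
Tally weights:
  weight 0: 1 codewords.
  weight 2: 1 codewords.
  weight 3: 4 codewords.
  weight 4: 1 codewords.
  weight 6: 1 codewords.
Minimum distance d = smallest w > 0 with A_w > 0 = 2.
Sanity: Σ A_w = 8 = 2^3 = 8 ✓.


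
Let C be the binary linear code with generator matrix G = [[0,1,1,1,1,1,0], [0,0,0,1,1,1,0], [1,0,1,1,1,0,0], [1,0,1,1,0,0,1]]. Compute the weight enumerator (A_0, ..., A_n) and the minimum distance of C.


Weight distribution: A_0 = 1, A_2 = 2, A_3 = 4, A_4 = 5, A_5 = 4. Minimum distance d = 2.

Enumerate all 2^4 = 16 messages m ∈ F_2^4.
For each, compute codeword c = mG in F_2^7, then tally its weight.
  m = 0000 → c = 0000000, weight = 0.
  m = 1000 → c = 0111110, weight = 5.
  m = 0100 → c = 0001110, weight = 3.
  m = 1100 → c = 0110000, weight = 2.
  m = 0010 → c = 1011100, weight = 4.
  m = 1010 → c = 1100010, weight = 3.
  m = 0110 → c = 1010010, weight = 3.
  m = 1110 → c = 1101100, weight = 4.
  m = 0001 → c = 1011001, weight = 4.
  m = 1001 → c = 1100111, weight = 5.
  m = 0101 → c = 1010111, weight = 5.
  m = 1101 → c = 1101001, weight = 4.
  m = 0011 → c = 0000101, weight = 2.
  m = 1011 → c = 0111011, weight = 5.
  m = 0111 → c = 0001011, weight = 3.
  m = 1111 → c = 0110101, weight = 4.
Tally weights:
  weight 0: 1 codewords.
  weight 2: 2 codewords.
  weight 3: 4 codewords.
  weight 4: 5 codewords.
  weight 5: 4 codewords.
Minimum distance d = smallest w > 0 with A_w > 0 = 2.
Sanity: Σ A_w = 16 = 2^4 = 16 ✓.


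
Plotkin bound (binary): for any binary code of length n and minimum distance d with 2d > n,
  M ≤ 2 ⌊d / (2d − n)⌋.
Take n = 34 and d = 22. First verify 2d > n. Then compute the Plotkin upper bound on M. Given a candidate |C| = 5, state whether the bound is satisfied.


Plotkin bound M ≤ 4; given |C| = 5 > bound (violated).

Check applicability: 2d = 44, n = 34.
2d − n = 10 > 0, so Plotkin applies.
Compute d/(2d−n) = 22/10 ≈ 2.2000.
⌊d/(2d−n)⌋ = 2.
Plotkin bound: M ≤ 2·2 = 4.
Given |C| = 5, check: VIOLATED.
This |C| is above the Plotkin bound, so no binary code with n = 34, d = 22 and 5 codewords exists.


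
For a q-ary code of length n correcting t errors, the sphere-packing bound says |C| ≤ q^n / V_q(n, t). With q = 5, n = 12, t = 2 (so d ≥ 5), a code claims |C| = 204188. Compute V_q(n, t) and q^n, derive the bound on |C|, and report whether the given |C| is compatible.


V_q(n, t) = 1105, q^n = 244140625, Hamming bound = 220941, |C| = 204188 ≤ bound (satisfied).

Step 1: Compute V_q(n, t) = Σ_{j=0}^2 C(n, j) (q−1)^j.
  j = 0: C(12,0)·(4)^0 = 1·1 = 1.
  j = 1: C(12,1)·(4)^1 = 12·4 = 48.
  j = 2: C(12,2)·(4)^2 = 66·16 = 1056.
  V_q(n, t) = 1 + 48 + 1056 = 1105.
Step 2: q^n = 5^12 = 244140625.
Step 3: Hamming bound ⌊q^n / V_q(n,t)⌋ = ⌊244140625/1105⌋ = 220941.
Step 4: Compare |C| = 204188 to 220941: satisfied.
The claimed |C| lies below the Hamming bound.


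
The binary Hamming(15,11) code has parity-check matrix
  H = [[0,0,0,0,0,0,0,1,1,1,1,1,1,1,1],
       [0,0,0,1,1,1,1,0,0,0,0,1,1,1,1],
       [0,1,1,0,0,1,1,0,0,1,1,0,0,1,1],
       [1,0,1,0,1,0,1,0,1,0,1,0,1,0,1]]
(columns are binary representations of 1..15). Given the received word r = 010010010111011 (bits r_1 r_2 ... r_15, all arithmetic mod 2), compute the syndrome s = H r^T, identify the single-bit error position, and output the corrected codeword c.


s = (0, 0, 1, 1)^T, error position = 3, corrected codeword c = 011010010111011

Compute s = H r^T mod 2 one row at a time:
  s_1 = 1 + 0 + 1 + 1 + 1 + 0 + 1 + 1 = 6 ≡ 0 (mod 2).
  s_2 = 0 + 1 + 0 + 0 + 1 + 0 + 1 + 1 = 4 ≡ 0 (mod 2).
  s_3 = 1 + 0 + 0 + 0 + 1 + 1 + 1 + 1 = 5 ≡ 1 (mod 2).
  s_4 = 0 + 0 + 1 + 0 + 0 + 1 + 0 + 1 = 3 ≡ 1 (mod 2).
s = (0, 0, 1, 1)^T — this equals column 3 of H (binary 0011), so error is at position 3.
Correct: flip bit 3 of r = 010010010111011 to get c = 011010010111011.


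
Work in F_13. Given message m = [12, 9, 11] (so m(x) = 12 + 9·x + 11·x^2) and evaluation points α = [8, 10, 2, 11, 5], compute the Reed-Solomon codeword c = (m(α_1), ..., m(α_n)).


c = [8, 6, 9, 12, 7]

Message polynomial: m(x) = 12 + 9·x + 11·x^2 (mod 13).
For each evaluation point α_i, compute m(α_i) mod 13:
  α_1 = 8: Horner steps 11 → 6 → 8, so m(8) = 8.
  α_2 = 10: Horner steps 11 → 2 → 6, so m(10) = 6.
  α_3 = 2: Horner steps 11 → 5 → 9, so m(2) = 9.
  α_4 = 11: Horner steps 11 → 0 → 12, so m(11) = 12.
  α_5 = 5: Horner steps 11 → 12 → 7, so m(5) = 7.
Codeword c = [8, 6, 9, 12, 7] ∈ F_13^5.


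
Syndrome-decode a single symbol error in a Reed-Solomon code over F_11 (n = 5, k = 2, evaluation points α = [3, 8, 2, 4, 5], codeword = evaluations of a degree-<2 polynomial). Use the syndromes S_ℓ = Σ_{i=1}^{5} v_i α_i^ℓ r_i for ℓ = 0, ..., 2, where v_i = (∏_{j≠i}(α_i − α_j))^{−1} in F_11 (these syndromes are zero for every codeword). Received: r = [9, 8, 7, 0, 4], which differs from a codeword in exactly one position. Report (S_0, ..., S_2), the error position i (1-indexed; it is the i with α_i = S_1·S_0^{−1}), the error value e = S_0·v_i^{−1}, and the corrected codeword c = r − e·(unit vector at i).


S = (6, 8, 7), error at position 5, error magnitude e = 2, c = [9, 8, 7, 0, 2].

Step 1: column multipliers v_i = (∏_{j≠i}(α_i − α_j))^{−1} mod 11.
  i = 1 (α = 3): (3−8)(3−2)(3−4)(3−5) = (−5)·1·(−1)·(−2) = −10 ≡ 1, so v_1 = 1^{−1} = 1 (mod 11).
  i = 2 (α = 8): (8−3)(8−2)(8−4)(8−5) = 5·6·4·3 = 360 ≡ 8, so v_2 = 8^{−1} = 7 (mod 11).
  i = 3 (α = 2): (2−3)(2−8)(2−4)(2−5) = (−1)·(−6)·(−2)·(−3) = 36 ≡ 3, so v_3 = 3^{−1} = 4 (mod 11).
  i = 4 (α = 4): (4−3)(4−8)(4−2)(4−5) = 1·(−4)·2·(−1) = 8 ≡ 8, so v_4 = 8^{−1} = 7 (mod 11).
  i = 5 (α = 5): (5−3)(5−8)(5−2)(5−4) = 2·(−3)·3·1 = −18 ≡ 4, so v_5 = 4^{−1} = 3 (mod 11).
  v = [1, 7, 4, 7, 3].
Step 2: syndromes of r = [9, 8, 7, 0, 4] (all sums mod 11).
  S_0 = Σ v_i r_i = 1·9 + 7·8 + 4·7 + 7·0 + 3·4 = 105 ≡ 6.
  S_1 = Σ v_i α_i r_i = 1·3·9 + 7·8·8 + 4·2·7 + 7·4·0 + 3·5·4 = 591 ≡ 8.
  α_i^2 mod 11 = [9, 9, 4, 5, 3].
  S_2 = Σ v_i α_i^2 r_i = 1·9·9 + 7·9·8 + 4·4·7 + 7·5·0 + 3·3·4 = 733 ≡ 7.
  S = (6, 8, 7) ≠ 0, so r is not a codeword (an error is present).
Step 3: locate the error. For a single error e at position i, S_ℓ = v_i·e·α_i^ℓ, so α_err = S_1/S_0.
  S_0^{−1} = 6^{−1} = 2 (mod 11), so α_err = 8·2 = 16 ≡ 5 = α_5. Error position i = 5.
  Consistency check: S_2/S_1 = 7·7 = 49 ≡ 5 = α_err ✓ (single-error assumption holds).
Step 4: error magnitude e = S_0/v_5 = S_0·∏_{j≠5}(α_5 − α_j) = 6·4 = 24 ≡ 2 (mod 11).
Step 5: correct position 5: c_5 = r_5 − e = 4 − 2 ≡ 2 (mod 11). Hence c = [9, 8, 7, 0, 2].
  Check: interpolating c through the α_i gives m(x) = 3 + 2·x (degree < 2) with m(α_i) = c_i for every i, so c is indeed a codeword.


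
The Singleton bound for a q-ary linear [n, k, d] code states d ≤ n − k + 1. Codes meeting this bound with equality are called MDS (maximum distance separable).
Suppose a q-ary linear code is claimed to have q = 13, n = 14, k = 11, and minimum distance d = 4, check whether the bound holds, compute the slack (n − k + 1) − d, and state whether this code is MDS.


Singleton RHS = n − k + 1 = 4, slack = 0, bound satisfied, MDS.

Singleton bound: d ≤ n − k + 1.
Here n = 14, k = 11, so n − k + 1 = 4.
Given d = 4, check d ≤ 4: YES.
Slack = (n − k + 1) − d = 0.
The code is MDS (slack = 0).
Description: the claimed parameters are [14, 11, 4]_13; such a code would be MDS (meets Singleton bound).


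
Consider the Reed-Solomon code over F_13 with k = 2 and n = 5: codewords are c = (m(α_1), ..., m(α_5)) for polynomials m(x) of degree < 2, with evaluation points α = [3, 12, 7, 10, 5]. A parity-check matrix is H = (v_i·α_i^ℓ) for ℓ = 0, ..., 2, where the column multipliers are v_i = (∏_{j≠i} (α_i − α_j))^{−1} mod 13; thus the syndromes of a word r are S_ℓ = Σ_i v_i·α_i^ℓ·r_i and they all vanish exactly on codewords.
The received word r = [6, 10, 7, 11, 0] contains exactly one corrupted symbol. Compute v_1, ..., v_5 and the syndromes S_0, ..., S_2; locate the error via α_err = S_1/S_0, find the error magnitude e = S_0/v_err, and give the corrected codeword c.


S = (3, 10, 3), error at position 2, error magnitude e = 5, c = [6, 5, 7, 11, 0].

Step 1: column multipliers v_i = (∏_{j≠i}(α_i − α_j))^{−1} mod 13.
  i = 1 (α = 3): (3−12)(3−7)(3−10)(3−5) = (−9)·(−4)·(−7)·(−2) = 504 ≡ 10, so v_1 = 10^{−1} = 4 (mod 13).
  i = 2 (α = 12): (12−3)(12−7)(12−10)(12−5) = 9·5·2·7 = 630 ≡ 6, so v_2 = 6^{−1} = 11 (mod 13).
  i = 3 (α = 7): (7−3)(7−12)(7−10)(7−5) = 4·(−5)·(−3)·2 = 120 ≡ 3, so v_3 = 3^{−1} = 9 (mod 13).
  i = 4 (α = 10): (10−3)(10−12)(10−7)(10−5) = 7·(−2)·3·5 = −210 ≡ 11, so v_4 = 11^{−1} = 6 (mod 13).
  i = 5 (α = 5): (5−3)(5−12)(5−7)(5−10) = 2·(−7)·(−2)·(−5) = −140 ≡ 3, so v_5 = 3^{−1} = 9 (mod 13).
  v = [4, 11, 9, 6, 9].
Step 2: syndromes of r = [6, 10, 7, 11, 0] (all sums mod 13).
  S_0 = Σ v_i r_i = 4·6 + 11·10 + 9·7 + 6·11 + 9·0 = 263 ≡ 3.
  S_1 = Σ v_i α_i r_i = 4·3·6 + 11·12·10 + 9·7·7 + 6·10·11 + 9·5·0 = 2493 ≡ 10.
  α_i^2 mod 13 = [9, 1, 10, 9, 12].
  S_2 = Σ v_i α_i^2 r_i = 4·9·6 + 11·1·10 + 9·10·7 + 6·9·11 + 9·12·0 = 1550 ≡ 3.
  S = (3, 10, 3) ≠ 0, so r is not a codeword (an error is present).
Step 3: locate the error. For a single error e at position i, S_ℓ = v_i·e·α_i^ℓ, so α_err = S_1/S_0.
  S_0^{−1} = 3^{−1} = 9 (mod 13), so α_err = 10·9 = 90 ≡ 12 = α_2. Error position i = 2.
  Consistency check: S_2/S_1 = 3·4 = 12 ≡ 12 = α_err ✓ (single-error assumption holds).
Step 4: error magnitude e = S_0/v_2 = S_0·∏_{j≠2}(α_2 − α_j) = 3·6 = 18 ≡ 5 (mod 13).
Step 5: correct position 2: c_2 = r_2 − e = 10 − 5 ≡ 5 (mod 13). Hence c = [6, 5, 7, 11, 0].
  Check: interpolating c through the α_i gives m(x) = 2 + 10·x (degree < 2) with m(α_i) = c_i for every i, so c is indeed a codeword.


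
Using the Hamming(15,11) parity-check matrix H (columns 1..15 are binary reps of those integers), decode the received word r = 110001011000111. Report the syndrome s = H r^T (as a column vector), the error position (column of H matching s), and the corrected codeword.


s = (1, 0, 0, 0)^T, error position = 8, corrected codeword c = 110001001000111

Compute s = H r^T mod 2 one row at a time:
  s_1 = 1 + 1 + 0 + 0 + 0 + 1 + 1 + 1 = 5 ≡ 1 (mod 2).
  s_2 = 0 + 0 + 1 + 0 + 0 + 1 + 1 + 1 = 4 ≡ 0 (mod 2).
  s_3 = 1 + 0 + 1 + 0 + 0 + 0 + 1 + 1 = 4 ≡ 0 (mod 2).
  s_4 = 1 + 0 + 0 + 0 + 1 + 0 + 1 + 1 = 4 ≡ 0 (mod 2).
s = (1, 0, 0, 0)^T — this equals column 8 of H (binary 1000), so error is at position 8.
Correct: flip bit 8 of r = 110001011000111 to get c = 110001001000111.
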